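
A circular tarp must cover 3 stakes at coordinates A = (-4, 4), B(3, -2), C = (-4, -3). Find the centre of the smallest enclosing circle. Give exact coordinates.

Side lengths²: AB² = 85, AC² = 49, BC² = 50.
Since AB² = 85 < 50 + 49 = 99, the triangle is acute, so the smallest enclosing circle is the circumcircle.
Circumcentre = (-13/14, 0.5), r² = 2125/98.
Centre = (-13/14, 0.5).

(-13/14, 0.5)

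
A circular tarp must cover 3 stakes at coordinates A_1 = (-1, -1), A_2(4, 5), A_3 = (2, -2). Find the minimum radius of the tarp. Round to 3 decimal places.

Side lengths²: A_1A_2² = 61, A_1A_3² = 10, A_2A_3² = 53.
Since A_1A_2² = 61 < 53 + 10 = 63, the triangle is acute, so the smallest enclosing circle is the circumcircle.
Circumcentre = (75/46, 87/46), r² = 16165/1058.
r = √(16165/1058) ≈ 3.909.

3.909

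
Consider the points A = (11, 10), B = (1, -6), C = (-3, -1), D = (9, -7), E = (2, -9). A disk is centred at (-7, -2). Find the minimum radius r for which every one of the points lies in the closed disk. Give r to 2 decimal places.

21.63

The required radius is the distance from (-7, -2) to the farthest point.
Squared distances: 468, 80, 17, 281, 130.
Maximum is 468, attained at A.
r = √468 ≈ 21.63.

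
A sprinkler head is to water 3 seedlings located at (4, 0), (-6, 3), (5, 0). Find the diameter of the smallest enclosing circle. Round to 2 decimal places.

Call the three points A, B, C in the order given.
Side lengths²: AB² = 109, AC² = 1, BC² = 130.
Since BC² = 130 ≥ 109 + 1 = 110, the angle opposite BC is not acute, so the smallest enclosing circle has BC as diameter.
Centre = midpoint of BC = (-0.5, 1.5), r² = 130/4 = 32.5.
Diameter = 2r = 2√(32.5) ≈ 11.40.

11.40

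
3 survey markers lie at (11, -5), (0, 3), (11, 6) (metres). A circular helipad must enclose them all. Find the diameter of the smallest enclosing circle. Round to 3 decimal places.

14.098

Call the three points A, B, C in the order given.
Side lengths²: AB² = 185, AC² = 121, BC² = 130.
Since AB² = 185 < 130 + 121 = 251, the triangle is acute, so the smallest enclosing circle is the circumcircle.
Circumcentre = (145/22, 0.5), r² = 12025/242.
Diameter = 2r = 2√(12025/242) ≈ 14.098.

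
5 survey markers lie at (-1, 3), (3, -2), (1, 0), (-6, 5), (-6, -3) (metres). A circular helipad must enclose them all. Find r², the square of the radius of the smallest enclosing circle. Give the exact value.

By Welzl's lemma the MEC is supported by two points (diametrically opposite) or three points (on a circumcircle).
The minimum enclosing circle is determined by three boundary points: (3, -2), (-6, 5), (-6, -3).
Their circumcentre is (-17/9, 1) with r² = 2665/81.
The farthest remaining point (1, 0) is at distance² 757/81 ≤ 2665/81.

2665/81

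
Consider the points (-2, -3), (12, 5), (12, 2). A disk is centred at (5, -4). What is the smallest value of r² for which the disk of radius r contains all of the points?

130

The required radius is the distance from (5, -4) to the farthest point.
Squared distances: 50, 130, 85.
Maximum is 130, attained at (12, 5).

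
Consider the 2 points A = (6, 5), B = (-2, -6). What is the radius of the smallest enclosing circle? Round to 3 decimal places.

6.801

The smallest circle enclosing two points has them as diameter endpoints.
Centre = midpoint = (2, -0.5); r² = |AB|²/4 = 185/4 = 46.25.
r = √(46.25) ≈ 6.801.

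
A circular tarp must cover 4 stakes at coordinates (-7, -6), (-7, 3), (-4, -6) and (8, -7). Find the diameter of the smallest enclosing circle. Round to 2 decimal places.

The minimum enclosing circle of a finite set is fixed by two of the points (as a diameter) or three (as a circumcircle).
The farthest pair is (-7, 3)–(8, -7) with squared distance 325. The circle on this segment as diameter has centre (0.5, -2) and r² = 325/4 = 81.25.
Check (-7, -6): distance² to centre = 72.25 ≤ 81.25, so it lies inside.
All remaining points lie in this disk, and no smaller disk contains both endpoints, so this is the minimum enclosing circle.
Diameter = 2r = 2√(81.25) ≈ 18.03.

18.03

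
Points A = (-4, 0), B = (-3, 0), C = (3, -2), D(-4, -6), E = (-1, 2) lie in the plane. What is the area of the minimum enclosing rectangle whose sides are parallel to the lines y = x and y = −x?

49.5

In coordinates u = x + y, v = x − y the rectangle is axis-aligned; the map (x,y)→(u,v) scales areas by 2.
u-values: -4, -3, 1, -10, 1; range = 1 − (-10) = 11.
v-values: -4, -3, 5, 2, -3; range = 5 − (-4) = 9.
Area = (11 × 9) / 2 = 49.5.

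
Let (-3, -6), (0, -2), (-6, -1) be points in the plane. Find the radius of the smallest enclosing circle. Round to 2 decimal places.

3.28

Call the three points A, B, C in the order given.
Side lengths²: AB² = 25, AC² = 34, BC² = 37.
Since BC² = 37 < 34 + 25 = 59, the triangle is acute, so the smallest enclosing circle is the circumcircle.
Circumcentre = (-173/54, -49/18), r² = 15725/1458.
r = √(15725/1458) ≈ 3.28.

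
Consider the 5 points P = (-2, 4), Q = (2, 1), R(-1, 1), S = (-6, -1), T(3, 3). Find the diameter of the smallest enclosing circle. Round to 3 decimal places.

The minimum enclosing circle of a finite set is fixed by two of the points (as a diameter) or three (as a circumcircle).
The farthest pair is S–T with squared distance 97. The circle on this segment as diameter has centre (-1.5, 1) and r² = 97/4 = 24.25.
Check P: distance² to centre = 9.25 ≤ 24.25, so it lies inside.
All remaining points lie in this disk, and no smaller disk contains both endpoints, so this is the minimum enclosing circle.
Diameter = 2r = 2√(24.25) ≈ 9.849.

9.849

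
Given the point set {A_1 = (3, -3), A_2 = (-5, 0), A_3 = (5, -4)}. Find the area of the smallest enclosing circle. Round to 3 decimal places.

Side lengths²: A_1A_2² = 73, A_1A_3² = 5, A_2A_3² = 116.
Since A_2A_3² = 116 ≥ 73 + 5 = 78, the angle opposite A_2A_3 is not acute, so the smallest enclosing circle has A_2A_3 as diameter.
Centre = midpoint of A_2A_3 = (0, -2), r² = 116/4 = 29.
Area = π·r² = π·29 ≈ 91.106.

91.106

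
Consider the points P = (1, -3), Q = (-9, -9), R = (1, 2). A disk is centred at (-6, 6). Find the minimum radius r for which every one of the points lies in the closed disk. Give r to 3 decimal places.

The required radius is the distance from (-6, 6) to the farthest point.
Squared distances: 130, 234, 65.
Maximum is 234, attained at Q.
r = √234 ≈ 15.297.

15.297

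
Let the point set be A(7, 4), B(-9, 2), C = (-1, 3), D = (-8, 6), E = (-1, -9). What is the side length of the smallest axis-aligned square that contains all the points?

The bounding box has width 16 and height 15.
An axis-aligned square enclosing the set must have side ≥ max(width, height).
So the minimum side is max(16, 15) = 16.

16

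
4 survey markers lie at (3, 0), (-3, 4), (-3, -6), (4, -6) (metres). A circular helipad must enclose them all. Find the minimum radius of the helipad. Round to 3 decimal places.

The farthest pair is (-3, 4)–(4, -6) with squared distance 149. The circle on this segment as diameter has centre (0.5, -1) and r² = 149/4 = 37.25.
Check (3, 0): distance² to centre = 7.25 ≤ 37.25, so it lies inside.
All remaining points lie in this disk, and no smaller disk contains both endpoints, so this is the minimum enclosing circle.
r = √(37.25) ≈ 6.103.

6.103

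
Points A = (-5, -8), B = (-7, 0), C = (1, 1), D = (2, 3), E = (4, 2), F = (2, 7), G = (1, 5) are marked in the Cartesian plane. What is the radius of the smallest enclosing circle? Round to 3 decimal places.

The farthest pair is A–F with squared distance 274. The circle on this segment as diameter has centre (-1.5, -0.5) and r² = 274/4 = 68.5.
Check B: distance² to centre = 30.5 ≤ 68.5, so it lies inside.
All remaining points lie in this disk, and no smaller disk contains both endpoints, so this is the minimum enclosing circle.
r = √(68.5) ≈ 8.276.

8.276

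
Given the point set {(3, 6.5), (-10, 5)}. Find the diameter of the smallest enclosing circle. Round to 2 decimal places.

The smallest circle enclosing two points has them as diameter endpoints.
Centre = midpoint = (-3.5, 5.75); r² = |(3, 6.5)−(-10, 5)|²/4 = 171.25/4 = 42.8125.
Diameter = 2r = 2√(42.8125) ≈ 13.09.

13.09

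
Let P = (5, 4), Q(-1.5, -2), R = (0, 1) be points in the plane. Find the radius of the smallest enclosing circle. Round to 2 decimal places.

4.42

Side lengths²: PQ² = 78.25, PR² = 34, QR² = 11.25.
Since PQ² = 78.25 ≥ 34 + 11.25 = 45.25, the angle opposite PQ is not acute, so the smallest enclosing circle has PQ as diameter.
Centre = midpoint of PQ = (1.75, 1), r² = 78.25/4 = 19.5625.
r = √(19.5625) ≈ 4.42.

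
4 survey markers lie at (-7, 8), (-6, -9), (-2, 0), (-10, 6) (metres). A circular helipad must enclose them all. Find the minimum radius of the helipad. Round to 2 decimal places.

The farthest pair is (-7, 8)–(-6, -9) with squared distance 290. The circle on this segment as diameter has centre (-6.5, -0.5) and r² = 290/4 = 72.5.
Check (-2, 0): distance² to centre = 20.5 ≤ 72.5, so it lies inside.
All remaining points lie in this disk, and no smaller disk contains both endpoints, so this is the minimum enclosing circle.
r = √(72.5) ≈ 8.51.

8.51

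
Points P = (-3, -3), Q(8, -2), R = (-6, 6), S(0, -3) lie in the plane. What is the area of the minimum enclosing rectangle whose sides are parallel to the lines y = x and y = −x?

132

In coordinates u = x + y, v = x − y the rectangle is axis-aligned; the map (x,y)→(u,v) scales areas by 2.
u-values: -6, 6, 0, -3; range = 6 − (-6) = 12.
v-values: 0, 10, -12, 3; range = 10 − (-12) = 22.
Area = (12 × 22) / 2 = 132.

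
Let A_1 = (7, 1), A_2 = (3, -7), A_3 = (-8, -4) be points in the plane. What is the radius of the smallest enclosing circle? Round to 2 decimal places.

7.91

Side lengths²: A_1A_2² = 80, A_1A_3² = 250, A_2A_3² = 130.
Since A_1A_3² = 250 ≥ 130 + 80 = 210, the angle opposite A_1A_3 is not acute, so the smallest enclosing circle has A_1A_3 as diameter.
Centre = midpoint of A_1A_3 = (-0.5, -1.5), r² = 250/4 = 62.5.
r = √(62.5) ≈ 7.91.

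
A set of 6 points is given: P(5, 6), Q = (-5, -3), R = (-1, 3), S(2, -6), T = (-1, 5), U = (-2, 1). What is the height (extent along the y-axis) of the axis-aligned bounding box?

max y = 6, min y = -6, so height = 12.

12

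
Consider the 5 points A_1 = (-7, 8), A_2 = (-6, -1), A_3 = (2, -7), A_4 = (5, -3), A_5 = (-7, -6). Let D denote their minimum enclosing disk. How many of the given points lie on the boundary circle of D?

2

The farthest pair is A_1–A_3 with squared distance 306. The circle on this segment as diameter has centre (-2.5, 0.5) and r² = 306/4 = 76.5.
Check A_2: distance² to centre = 14.5 ≤ 76.5, so it lies inside.
All remaining points lie in this disk, and no smaller disk contains both endpoints, so this is the minimum enclosing circle.
The points at distance exactly r from the centre are A_1, A_3 — 2 points.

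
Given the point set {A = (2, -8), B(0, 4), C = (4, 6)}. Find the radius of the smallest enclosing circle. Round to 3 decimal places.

7.071

Side lengths²: AB² = 148, AC² = 200, BC² = 20.
Since AC² = 200 ≥ 148 + 20 = 168, the angle opposite AC is not acute, so the smallest enclosing circle has AC as diameter.
Centre = midpoint of AC = (3, -1), r² = 200/4 = 50.
r = √50 ≈ 7.071.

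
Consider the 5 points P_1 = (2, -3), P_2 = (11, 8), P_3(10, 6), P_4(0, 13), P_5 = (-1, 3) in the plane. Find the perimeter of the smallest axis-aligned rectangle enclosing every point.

Width = max x − min x = 11 − (-1) = 12.
Height = max y − min y = 13 − (-3) = 16.
Perimeter = 2(12 + 16) = 56.

56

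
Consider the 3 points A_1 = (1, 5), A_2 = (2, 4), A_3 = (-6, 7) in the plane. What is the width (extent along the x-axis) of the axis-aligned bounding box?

8

max x = 2, min x = -6, so width = 8.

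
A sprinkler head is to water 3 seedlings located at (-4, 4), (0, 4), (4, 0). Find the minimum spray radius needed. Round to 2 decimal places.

4.47

Call the three points A, B, C in the order given.
Side lengths²: AB² = 16, AC² = 80, BC² = 32.
Since AC² = 80 ≥ 32 + 16 = 48, the angle opposite AC is not acute, so the smallest enclosing circle has AC as diameter.
Centre = midpoint of AC = (0, 2), r² = 80/4 = 20.
r = √20 ≈ 4.47.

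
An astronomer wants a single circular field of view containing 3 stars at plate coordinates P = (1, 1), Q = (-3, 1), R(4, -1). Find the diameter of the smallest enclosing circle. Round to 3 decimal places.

Side lengths²: PQ² = 16, PR² = 13, QR² = 53.
Since QR² = 53 ≥ 16 + 13 = 29, the angle opposite QR is not acute, so the smallest enclosing circle has QR as diameter.
Centre = midpoint of QR = (0.5, 0), r² = 53/4 = 13.25.
Diameter = 2r = 2√(13.25) ≈ 7.280.

7.280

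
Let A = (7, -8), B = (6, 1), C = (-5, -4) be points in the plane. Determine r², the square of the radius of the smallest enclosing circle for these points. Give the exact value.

14965/338

Side lengths²: AB² = 82, AC² = 160, BC² = 146.
Since AC² = 160 < 146 + 82 = 228, the triangle is acute, so the smallest enclosing circle is the circumcircle.
Circumcentre = (43/26, -105/26), r² = 14965/338.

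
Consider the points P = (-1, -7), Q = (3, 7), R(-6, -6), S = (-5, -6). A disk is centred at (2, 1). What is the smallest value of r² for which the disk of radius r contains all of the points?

113

The required radius is the distance from (2, 1) to the farthest point.
Squared distances: 73, 37, 113, 98.
Maximum is 113, attained at R.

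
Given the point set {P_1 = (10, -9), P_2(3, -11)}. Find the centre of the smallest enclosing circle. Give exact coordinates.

The smallest circle enclosing two points has them as diameter endpoints.
Centre = midpoint = (6.5, -10); r² = |P_1P_2|²/4 = 53/4 = 13.25.
Centre = (6.5, -10).

(6.5, -10)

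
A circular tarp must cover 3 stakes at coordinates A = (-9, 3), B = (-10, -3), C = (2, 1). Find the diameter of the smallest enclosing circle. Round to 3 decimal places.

12.650

Side lengths²: AB² = 37, AC² = 125, BC² = 160.
Since BC² = 160 < 125 + 37 = 162, the triangle is acute, so the smallest enclosing circle is the circumcircle.
Circumcentre = (-137/34, -31/34), r² = 23125/578.
Diameter = 2r = 2√(23125/578) ≈ 12.650.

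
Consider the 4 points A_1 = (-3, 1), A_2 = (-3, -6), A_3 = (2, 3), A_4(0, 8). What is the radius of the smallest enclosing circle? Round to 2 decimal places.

The farthest pair is A_2–A_4 with squared distance 205. The circle on this segment as diameter has centre (-1.5, 1) and r² = 205/4 = 51.25.
Check A_1: distance² to centre = 2.25 ≤ 51.25, so it lies inside.
All remaining points lie in this disk, and no smaller disk contains both endpoints, so this is the minimum enclosing circle.
r = √(51.25) ≈ 7.16.

7.16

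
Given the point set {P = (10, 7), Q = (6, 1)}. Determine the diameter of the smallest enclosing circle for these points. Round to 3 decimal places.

7.211

The smallest circle enclosing two points has them as diameter endpoints.
Centre = midpoint = (8, 4); r² = |PQ|²/4 = 52/4 = 13.
Diameter = 2r = 2√13 ≈ 7.211.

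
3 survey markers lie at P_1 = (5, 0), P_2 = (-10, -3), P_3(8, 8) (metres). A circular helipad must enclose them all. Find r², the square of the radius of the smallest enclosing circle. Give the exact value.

Side lengths²: P_1P_2² = 234, P_1P_3² = 73, P_2P_3² = 445.
Since P_2P_3² = 445 ≥ 234 + 73 = 307, the angle opposite P_2P_3 is not acute, so the smallest enclosing circle has P_2P_3 as diameter.
Centre = midpoint of P_2P_3 = (-1, 2.5), r² = 445/4 = 111.25.

111.25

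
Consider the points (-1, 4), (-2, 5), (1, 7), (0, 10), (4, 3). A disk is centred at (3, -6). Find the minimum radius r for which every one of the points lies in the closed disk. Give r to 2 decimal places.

The required radius is the distance from (3, -6) to the farthest point.
Squared distances: 116, 146, 173, 265, 82.
Maximum is 265, attained at (0, 10).
r = √265 ≈ 16.28.

16.28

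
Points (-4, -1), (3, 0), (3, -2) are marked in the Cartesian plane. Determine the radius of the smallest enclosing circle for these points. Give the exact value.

Call the three points A, B, C in the order given.
Side lengths²: AB² = 50, AC² = 50, BC² = 4.
Since AC² = 50 < 50 + 4 = 54, the triangle is acute, so the smallest enclosing circle is the circumcircle.
Circumcentre = (-3/7, -1), r² = 625/49.
r = √(625/49) = 25/7.

25/7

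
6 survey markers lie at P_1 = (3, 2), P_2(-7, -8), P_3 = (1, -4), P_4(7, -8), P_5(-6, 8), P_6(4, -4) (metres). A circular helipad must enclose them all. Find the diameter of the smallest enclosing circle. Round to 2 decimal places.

20.66

The minimum enclosing circle of a finite set is fixed by two of the points (as a diameter) or three (as a circumcircle).
The minimum enclosing circle is determined by three boundary points: P_2, P_4, P_5.
Their circumcentre is (0, -0.40625) with r² = 106.6650390625.
The farthest remaining point P_6 is at distance² 28.9150390625 ≤ 106.6650390625.
Diameter = 2r = 2√(106.6650390625) ≈ 20.66.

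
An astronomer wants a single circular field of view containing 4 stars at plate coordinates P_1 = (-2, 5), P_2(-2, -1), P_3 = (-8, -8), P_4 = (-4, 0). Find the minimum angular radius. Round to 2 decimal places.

7.16

A smallest enclosing disk is always determined by at most three of the input points on its boundary.
The farthest pair is P_1–P_3 with squared distance 205. The circle on this segment as diameter has centre (-5, -1.5) and r² = 205/4 = 51.25.
Check P_2: distance² to centre = 9.25 ≤ 51.25, so it lies inside.
All remaining points lie in this disk, and no smaller disk contains both endpoints, so this is the minimum enclosing circle.
r = √(51.25) ≈ 7.16.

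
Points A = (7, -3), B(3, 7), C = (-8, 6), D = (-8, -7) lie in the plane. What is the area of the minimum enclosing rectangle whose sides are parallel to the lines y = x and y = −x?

In coordinates u = x + y, v = x − y the rectangle is axis-aligned; the map (x,y)→(u,v) scales areas by 2.
u-values: 4, 10, -2, -15; range = 10 − (-15) = 25.
v-values: 10, -4, -14, -1; range = 10 − (-14) = 24.
Area = (25 × 24) / 2 = 300.

300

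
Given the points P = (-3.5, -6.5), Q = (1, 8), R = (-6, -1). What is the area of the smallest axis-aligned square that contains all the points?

The bounding box has width 7 and height 14.5.
An axis-aligned square enclosing the set must have side ≥ max(width, height).
So the minimum side is max(7, 14.5) = 14.5.
Area = 14.5² = 210.25.

210.25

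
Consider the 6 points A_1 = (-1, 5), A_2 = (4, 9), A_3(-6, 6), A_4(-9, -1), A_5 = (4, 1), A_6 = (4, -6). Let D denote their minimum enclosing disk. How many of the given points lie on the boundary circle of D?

3

A smallest enclosing disk is always determined by at most three of the input points on its boundary.
The minimum enclosing circle is determined by three boundary points: A_2, A_4, A_6.
Their circumcentre is (-15/26, 1.5) with r² = 26093/338.
The farthest remaining point A_3 is at distance² 16785/338 ≤ 26093/338.
The points at distance exactly r from the centre are A_2, A_4, A_6 — 3 points.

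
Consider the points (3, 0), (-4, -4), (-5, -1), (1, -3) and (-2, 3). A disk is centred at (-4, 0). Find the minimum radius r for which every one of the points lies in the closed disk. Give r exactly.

The required radius is the distance from (-4, 0) to the farthest point.
Squared distances: 49, 16, 2, 34, 13.
Maximum is 49, attained at (3, 0).
r = √49 = 7.

7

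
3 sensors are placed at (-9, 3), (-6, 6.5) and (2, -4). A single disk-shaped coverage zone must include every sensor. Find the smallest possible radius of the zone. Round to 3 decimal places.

6.667

Call the three points A, B, C in the order given.
Side lengths²: AB² = 21.25, AC² = 170, BC² = 174.25.
Since BC² = 174.25 < 170 + 21.25 = 191.25, the triangle is acute, so the smallest enclosing circle is the circumcircle.
Circumcentre = (-2.75, 19/28), r² = 17425/392.
r = √(17425/392) ≈ 6.667.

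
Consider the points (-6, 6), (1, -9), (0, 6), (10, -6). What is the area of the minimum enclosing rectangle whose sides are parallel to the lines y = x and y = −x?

In coordinates u = x + y, v = x − y the rectangle is axis-aligned; the map (x,y)→(u,v) scales areas by 2.
u-values: 0, -8, 6, 4; range = 6 − (-8) = 14.
v-values: -12, 10, -6, 16; range = 16 − (-12) = 28.
Area = (14 × 28) / 2 = 196.

196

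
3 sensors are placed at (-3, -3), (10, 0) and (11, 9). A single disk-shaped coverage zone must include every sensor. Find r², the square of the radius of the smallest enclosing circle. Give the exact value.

Call the three points A, B, C in the order given.
Side lengths²: AB² = 178, AC² = 340, BC² = 82.
Since AC² = 340 ≥ 178 + 82 = 260, the angle opposite AC is not acute, so the smallest enclosing circle has AC as diameter.
Centre = midpoint of AC = (4, 3), r² = 340/4 = 85.

85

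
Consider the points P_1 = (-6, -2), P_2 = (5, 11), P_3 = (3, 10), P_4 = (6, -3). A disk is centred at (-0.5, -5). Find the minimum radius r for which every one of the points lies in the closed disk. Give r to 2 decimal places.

The required radius is the distance from (-0.5, -5) to the farthest point.
Squared distances: 39.25, 286.25, 237.25, 46.25.
Maximum is 286.25, attained at P_2.
r = √(286.25) ≈ 16.92.

16.92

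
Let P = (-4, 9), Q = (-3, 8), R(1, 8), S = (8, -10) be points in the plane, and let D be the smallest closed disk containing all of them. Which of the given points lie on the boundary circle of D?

The minimum enclosing circle of a finite set is fixed by two of the points (as a diameter) or three (as a circumcircle).
The farthest pair is P–S with squared distance 505. The circle on this segment as diameter has centre (2, -0.5) and r² = 505/4 = 126.25.
Check Q: distance² to centre = 97.25 ≤ 126.25, so it lies inside.
All remaining points lie in this disk, and no smaller disk contains both endpoints, so this is the minimum enclosing circle.
The points at distance exactly r from the centre are P, S — 2 points.

P, S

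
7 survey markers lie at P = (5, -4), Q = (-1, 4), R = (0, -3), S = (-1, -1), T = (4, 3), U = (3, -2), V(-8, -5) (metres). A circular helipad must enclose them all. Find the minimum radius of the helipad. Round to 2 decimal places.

7.23

By Welzl's lemma the MEC is supported by two points (diametrically opposite) or three points (on a circumcircle).
The minimum enclosing circle is determined by three boundary points: P, T, V.
Their circumcentre is (-40/23, -32/23) with r² = 27625/529.
The farthest remaining point Q is at distance² 15665/529 ≤ 27625/529.
r = √(27625/529) ≈ 7.23.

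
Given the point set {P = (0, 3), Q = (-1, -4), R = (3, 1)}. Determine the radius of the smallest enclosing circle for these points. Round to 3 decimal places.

Side lengths²: PQ² = 50, PR² = 13, QR² = 41.
Since PQ² = 50 < 41 + 13 = 54, the triangle is acute, so the smallest enclosing circle is the circumcircle.
Circumcentre = (-9/46, -25/46), r² = 13325/1058.
r = √(13325/1058) ≈ 3.549.

3.549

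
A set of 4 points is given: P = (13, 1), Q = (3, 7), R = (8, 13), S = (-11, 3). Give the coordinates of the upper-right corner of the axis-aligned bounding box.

(13, 13)

x-range [-11, 13], y-range [1, 13].
The upper-right corner is (13, 13).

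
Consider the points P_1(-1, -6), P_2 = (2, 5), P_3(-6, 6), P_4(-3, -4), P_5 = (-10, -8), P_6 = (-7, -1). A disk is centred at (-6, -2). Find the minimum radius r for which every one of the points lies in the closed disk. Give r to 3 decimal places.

10.630

The required radius is the distance from (-6, -2) to the farthest point.
Squared distances: 41, 113, 64, 13, 52, 2.
Maximum is 113, attained at P_2.
r = √113 ≈ 10.630.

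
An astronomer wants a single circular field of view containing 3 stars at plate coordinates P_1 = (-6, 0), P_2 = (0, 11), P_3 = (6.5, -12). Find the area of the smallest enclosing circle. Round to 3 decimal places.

448.659

Side lengths²: P_1P_2² = 157, P_1P_3² = 300.25, P_2P_3² = 571.25.
Since P_2P_3² = 571.25 ≥ 300.25 + 157 = 457.25, the angle opposite P_2P_3 is not acute, so the smallest enclosing circle has P_2P_3 as diameter.
Centre = midpoint of P_2P_3 = (3.25, -0.5), r² = 571.25/4 = 142.8125.
Area = π·r² = π·142.8125 ≈ 448.659.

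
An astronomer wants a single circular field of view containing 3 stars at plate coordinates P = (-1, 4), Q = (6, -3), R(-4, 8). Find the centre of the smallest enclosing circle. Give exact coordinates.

(1, 2.5)

Side lengths²: PQ² = 98, PR² = 25, QR² = 221.
Since QR² = 221 ≥ 98 + 25 = 123, the angle opposite QR is not acute, so the smallest enclosing circle has QR as diameter.
Centre = midpoint of QR = (1, 2.5), r² = 221/4 = 55.25.
Centre = (1, 2.5).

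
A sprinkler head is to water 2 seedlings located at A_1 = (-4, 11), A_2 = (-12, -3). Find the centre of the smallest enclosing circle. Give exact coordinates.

The smallest circle enclosing two points has them as diameter endpoints.
Centre = midpoint = (-8, 4); r² = |A_1A_2|²/4 = 260/4 = 65.
Centre = (-8, 4).

(-8, 4)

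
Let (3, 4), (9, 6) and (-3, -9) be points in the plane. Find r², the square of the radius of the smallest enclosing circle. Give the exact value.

92.25

Call the three points A, B, C in the order given.
Side lengths²: AB² = 40, AC² = 205, BC² = 369.
Since BC² = 369 ≥ 205 + 40 = 245, the angle opposite BC is not acute, so the smallest enclosing circle has BC as diameter.
Centre = midpoint of BC = (3, -1.5), r² = 369/4 = 92.25.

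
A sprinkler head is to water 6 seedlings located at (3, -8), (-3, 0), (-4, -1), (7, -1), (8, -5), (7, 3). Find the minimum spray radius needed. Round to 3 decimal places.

6.487

The minimum enclosing circle is determined by three boundary points: (-4, -1), (8, -5), (7, 3).
Their circumcentre is (113/46, -75/46) with r² = 44525/1058.
The farthest remaining point (3, -8) is at distance² 43237/1058 ≤ 44525/1058.
r = √(44525/1058) ≈ 6.487.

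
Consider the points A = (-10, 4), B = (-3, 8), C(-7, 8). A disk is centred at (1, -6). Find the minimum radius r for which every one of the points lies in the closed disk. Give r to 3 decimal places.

16.125

The required radius is the distance from (1, -6) to the farthest point.
Squared distances: 221, 212, 260.
Maximum is 260, attained at C.
r = √260 ≈ 16.125.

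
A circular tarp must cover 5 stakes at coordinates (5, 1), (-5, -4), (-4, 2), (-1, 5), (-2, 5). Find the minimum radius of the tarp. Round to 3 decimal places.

The minimum enclosing circle is determined by three boundary points: (5, 1), (-5, -4), (-2, 5).
Their circumcentre is (-0.5, -0.5) with r² = 32.5.
The farthest remaining point (-1, 5) is at distance² 30.5 ≤ 32.5.
r = √(32.5) ≈ 5.701.

5.701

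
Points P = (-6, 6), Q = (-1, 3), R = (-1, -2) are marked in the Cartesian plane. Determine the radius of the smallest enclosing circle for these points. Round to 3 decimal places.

4.717

Side lengths²: PQ² = 34, PR² = 89, QR² = 25.
Since PR² = 89 ≥ 34 + 25 = 59, the angle opposite PR is not acute, so the smallest enclosing circle has PR as diameter.
Centre = midpoint of PR = (-3.5, 2), r² = 89/4 = 22.25.
r = √(22.25) ≈ 4.717.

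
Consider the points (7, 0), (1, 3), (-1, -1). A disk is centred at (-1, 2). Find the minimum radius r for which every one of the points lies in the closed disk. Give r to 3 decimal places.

8.246

The required radius is the distance from (-1, 2) to the farthest point.
Squared distances: 68, 5, 9.
Maximum is 68, attained at (7, 0).
r = √68 ≈ 8.246.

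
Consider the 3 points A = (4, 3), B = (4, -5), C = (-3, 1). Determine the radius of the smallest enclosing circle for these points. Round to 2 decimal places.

4.79

Side lengths²: AB² = 64, AC² = 53, BC² = 85.
Since BC² = 85 < 64 + 53 = 117, the triangle is acute, so the smallest enclosing circle is the circumcircle.
Circumcentre = (19/14, -1), r² = 4505/196.
r = √(4505/196) ≈ 4.79.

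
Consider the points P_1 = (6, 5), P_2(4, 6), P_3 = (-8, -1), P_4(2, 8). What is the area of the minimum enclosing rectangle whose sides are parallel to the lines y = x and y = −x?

In coordinates u = x + y, v = x − y the rectangle is axis-aligned; the map (x,y)→(u,v) scales areas by 2.
u-values: 11, 10, -9, 10; range = 11 − (-9) = 20.
v-values: 1, -2, -7, -6; range = 1 − (-7) = 8.
Area = (20 × 8) / 2 = 80.

80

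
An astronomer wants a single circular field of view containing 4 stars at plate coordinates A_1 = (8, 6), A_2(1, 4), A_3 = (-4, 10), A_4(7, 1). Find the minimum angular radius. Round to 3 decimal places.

7.106

By Welzl's lemma the MEC is supported by two points (diametrically opposite) or three points (on a circumcircle).
The farthest pair is A_3–A_4 with squared distance 202. The circle on this segment as diameter has centre (1.5, 5.5) and r² = 202/4 = 50.5.
Check A_1: distance² to centre = 42.5 ≤ 50.5, so it lies inside.
All remaining points lie in this disk, and no smaller disk contains both endpoints, so this is the minimum enclosing circle.
r = √(50.5) ≈ 7.106.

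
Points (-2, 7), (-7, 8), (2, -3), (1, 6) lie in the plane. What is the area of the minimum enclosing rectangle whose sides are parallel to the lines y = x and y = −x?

80

In coordinates u = x + y, v = x − y the rectangle is axis-aligned; the map (x,y)→(u,v) scales areas by 2.
u-values: 5, 1, -1, 7; range = 7 − (-1) = 8.
v-values: -9, -15, 5, -5; range = 5 − (-15) = 20.
Area = (8 × 20) / 2 = 80.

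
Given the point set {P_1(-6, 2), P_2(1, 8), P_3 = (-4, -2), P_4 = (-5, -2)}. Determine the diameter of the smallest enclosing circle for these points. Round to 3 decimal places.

11.662

A smallest enclosing disk is always determined by at most three of the input points on its boundary.
The farthest pair is P_2–P_4 with squared distance 136. The circle on this segment as diameter has centre (-2, 3) and r² = 136/4 = 34.
Check P_1: distance² to centre = 17 ≤ 34, so it lies inside.
All remaining points lie in this disk, and no smaller disk contains both endpoints, so this is the minimum enclosing circle.
Diameter = 2r = 2√34 ≈ 11.662.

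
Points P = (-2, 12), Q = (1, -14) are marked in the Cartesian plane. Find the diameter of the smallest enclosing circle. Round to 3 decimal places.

26.173

The smallest circle enclosing two points has them as diameter endpoints.
Centre = midpoint = (-0.5, -1); r² = |PQ|²/4 = 685/4 = 171.25.
Diameter = 2r = 2√(171.25) ≈ 26.173.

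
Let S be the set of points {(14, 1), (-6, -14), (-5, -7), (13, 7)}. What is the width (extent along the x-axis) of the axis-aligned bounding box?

20

max x = 14, min x = -6, so width = 20.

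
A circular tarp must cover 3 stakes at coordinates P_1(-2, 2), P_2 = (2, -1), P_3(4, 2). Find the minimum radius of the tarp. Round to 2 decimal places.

Side lengths²: P_1P_2² = 25, P_1P_3² = 36, P_2P_3² = 13.
Since P_1P_3² = 36 < 25 + 13 = 38, the triangle is acute, so the smallest enclosing circle is the circumcircle.
Circumcentre = (1, 11/6), r² = 325/36.
r = √(325/36) ≈ 3.00.

3.00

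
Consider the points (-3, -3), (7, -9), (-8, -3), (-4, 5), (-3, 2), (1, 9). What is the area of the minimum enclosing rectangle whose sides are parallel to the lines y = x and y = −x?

262.5

In coordinates u = x + y, v = x − y the rectangle is axis-aligned; the map (x,y)→(u,v) scales areas by 2.
u-values: -6, -2, -11, 1, -1, 10; range = 10 − (-11) = 21.
v-values: 0, 16, -5, -9, -5, -8; range = 16 − (-9) = 25.
Area = (21 × 25) / 2 = 262.5.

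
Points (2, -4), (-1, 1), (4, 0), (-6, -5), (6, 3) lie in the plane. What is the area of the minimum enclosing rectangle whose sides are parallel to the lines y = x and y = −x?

80

In coordinates u = x + y, v = x − y the rectangle is axis-aligned; the map (x,y)→(u,v) scales areas by 2.
u-values: -2, 0, 4, -11, 9; range = 9 − (-11) = 20.
v-values: 6, -2, 4, -1, 3; range = 6 − (-2) = 8.
Area = (20 × 8) / 2 = 80.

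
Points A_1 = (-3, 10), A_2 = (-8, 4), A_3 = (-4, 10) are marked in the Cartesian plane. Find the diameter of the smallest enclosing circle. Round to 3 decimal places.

7.810

Side lengths²: A_1A_2² = 61, A_1A_3² = 1, A_2A_3² = 52.
Since A_1A_2² = 61 ≥ 52 + 1 = 53, the angle opposite A_1A_2 is not acute, so the smallest enclosing circle has A_1A_2 as diameter.
Centre = midpoint of A_1A_2 = (-5.5, 7), r² = 61/4 = 15.25.
Diameter = 2r = 2√(15.25) ≈ 7.810.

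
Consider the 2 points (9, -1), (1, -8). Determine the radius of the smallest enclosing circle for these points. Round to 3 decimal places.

5.315

The smallest circle enclosing two points has them as diameter endpoints.
Centre = midpoint = (5, -4.5); r² = |(9, -1)−(1, -8)|²/4 = 113/4 = 28.25.
r = √(28.25) ≈ 5.315.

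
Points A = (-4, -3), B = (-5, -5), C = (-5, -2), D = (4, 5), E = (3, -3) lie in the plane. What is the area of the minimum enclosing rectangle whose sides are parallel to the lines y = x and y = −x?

85.5

In coordinates u = x + y, v = x − y the rectangle is axis-aligned; the map (x,y)→(u,v) scales areas by 2.
u-values: -7, -10, -7, 9, 0; range = 9 − (-10) = 19.
v-values: -1, 0, -3, -1, 6; range = 6 − (-3) = 9.
Area = (19 × 9) / 2 = 85.5.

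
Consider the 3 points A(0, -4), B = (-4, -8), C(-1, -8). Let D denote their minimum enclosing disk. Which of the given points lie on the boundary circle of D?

A, B

Side lengths²: AB² = 32, AC² = 17, BC² = 9.
Since AB² = 32 ≥ 17 + 9 = 26, the angle opposite AB is not acute, so the smallest enclosing circle has AB as diameter.
Centre = midpoint of AB = (-2, -6), r² = 32/4 = 8.
The points at distance exactly r from the centre are A, B — 2 points.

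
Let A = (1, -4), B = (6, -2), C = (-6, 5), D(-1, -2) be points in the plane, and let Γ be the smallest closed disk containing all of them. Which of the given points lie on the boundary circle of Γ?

B, C

A smallest enclosing disk is always determined by at most three of the input points on its boundary.
The farthest pair is B–C with squared distance 193. The circle on this segment as diameter has centre (0, 1.5) and r² = 193/4 = 48.25.
Check A: distance² to centre = 31.25 ≤ 48.25, so it lies inside.
All remaining points lie in this disk, and no smaller disk contains both endpoints, so this is the minimum enclosing circle.
The points at distance exactly r from the centre are B, C — 2 points.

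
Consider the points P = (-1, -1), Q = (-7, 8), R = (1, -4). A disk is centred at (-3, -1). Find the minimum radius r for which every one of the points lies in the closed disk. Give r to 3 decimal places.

The required radius is the distance from (-3, -1) to the farthest point.
Squared distances: 4, 97, 25.
Maximum is 97, attained at Q.
r = √97 ≈ 9.849.

9.849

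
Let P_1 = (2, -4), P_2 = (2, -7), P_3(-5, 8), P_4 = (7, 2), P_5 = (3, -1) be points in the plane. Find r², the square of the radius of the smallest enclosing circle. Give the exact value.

The minimum enclosing circle is determined by three boundary points: P_2, P_3, P_4.
Their circumcentre is (-27/23, 15/23) with r² = 36305/529.
The farthest remaining point P_1 is at distance² 16778/529 ≤ 36305/529.

36305/529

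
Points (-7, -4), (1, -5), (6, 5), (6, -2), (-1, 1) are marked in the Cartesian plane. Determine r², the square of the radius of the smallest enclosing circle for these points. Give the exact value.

The minimum enclosing circle of a finite set is fixed by two of the points (as a diameter) or three (as a circumcircle).
The farthest pair is (-7, -4)–(6, 5) with squared distance 250. The circle on this segment as diameter has centre (-0.5, 0.5) and r² = 250/4 = 62.5.
Check (1, -5): distance² to centre = 32.5 ≤ 62.5, so it lies inside.
All remaining points lie in this disk, and no smaller disk contains both endpoints, so this is the minimum enclosing circle.

62.5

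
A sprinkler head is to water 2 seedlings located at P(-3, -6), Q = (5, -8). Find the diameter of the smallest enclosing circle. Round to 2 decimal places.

8.25

The smallest circle enclosing two points has them as diameter endpoints.
Centre = midpoint = (1, -7); r² = |PQ|²/4 = 68/4 = 17.
Diameter = 2r = 2√17 ≈ 8.25.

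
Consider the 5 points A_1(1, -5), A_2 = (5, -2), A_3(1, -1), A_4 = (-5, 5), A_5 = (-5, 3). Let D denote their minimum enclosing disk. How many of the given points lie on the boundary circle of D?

3

By Welzl's lemma the MEC is supported by two points (diametrically opposite) or three points (on a circumcircle).
The minimum enclosing circle is determined by three boundary points: A_1, A_2, A_4.
Their circumcentre is (-21/58, 57/58) with r² = 63325/1682.
The farthest remaining point A_5 is at distance² 43025/1682 ≤ 63325/1682.
The points at distance exactly r from the centre are A_1, A_2, A_4 — 3 points.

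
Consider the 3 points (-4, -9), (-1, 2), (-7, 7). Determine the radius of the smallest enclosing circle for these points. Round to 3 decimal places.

Call the three points A, B, C in the order given.
Side lengths²: AB² = 130, AC² = 265, BC² = 61.
Since AC² = 265 ≥ 130 + 61 = 191, the angle opposite AC is not acute, so the smallest enclosing circle has AC as diameter.
Centre = midpoint of AC = (-5.5, -1), r² = 265/4 = 66.25.
r = √(66.25) ≈ 8.139.

8.139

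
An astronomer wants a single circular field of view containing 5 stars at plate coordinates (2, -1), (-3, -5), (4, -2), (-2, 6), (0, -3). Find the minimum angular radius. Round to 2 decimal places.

5.68

The minimum enclosing circle is determined by three boundary points: (-3, -5), (4, -2), (-2, 6).
Their circumcentre is (-43/37, 14/37) with r² = 44225/1369.
The farthest remaining point (0, -3) is at distance² 17474/1369 ≤ 44225/1369.
r = √(44225/1369) ≈ 5.68.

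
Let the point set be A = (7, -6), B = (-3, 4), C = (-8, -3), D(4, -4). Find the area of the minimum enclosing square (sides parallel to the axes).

225

The bounding box has width 15 and height 10.
An axis-aligned square enclosing the set must have side ≥ max(width, height).
So the minimum side is max(15, 10) = 15.
Area = 15² = 225.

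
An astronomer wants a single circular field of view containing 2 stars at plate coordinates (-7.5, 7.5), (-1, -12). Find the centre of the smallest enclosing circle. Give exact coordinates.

(-4.25, -2.25)

The smallest circle enclosing two points has them as diameter endpoints.
Centre = midpoint = (-4.25, -2.25); r² = |(-7.5, 7.5)−(-1, -12)|²/4 = 422.5/4 = 105.625.
Centre = (-4.25, -2.25).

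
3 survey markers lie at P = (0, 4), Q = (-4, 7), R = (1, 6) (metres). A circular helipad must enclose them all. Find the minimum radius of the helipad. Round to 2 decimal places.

2.59

Side lengths²: PQ² = 25, PR² = 5, QR² = 26.
Since QR² = 26 < 25 + 5 = 30, the triangle is acute, so the smallest enclosing circle is the circumcircle.
Circumcentre = (-35/22, 133/22), r² = 1625/242.
r = √(1625/242) ≈ 2.59.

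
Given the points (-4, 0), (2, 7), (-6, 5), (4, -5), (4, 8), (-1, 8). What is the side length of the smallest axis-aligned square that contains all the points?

13

The bounding box has width 10 and height 13.
An axis-aligned square enclosing the set must have side ≥ max(width, height).
So the minimum side is max(10, 13) = 13.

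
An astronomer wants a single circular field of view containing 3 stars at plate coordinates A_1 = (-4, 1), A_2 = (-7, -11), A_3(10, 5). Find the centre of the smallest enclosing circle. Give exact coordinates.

Side lengths²: A_1A_2² = 153, A_1A_3² = 212, A_2A_3² = 545.
Since A_2A_3² = 545 ≥ 212 + 153 = 365, the angle opposite A_2A_3 is not acute, so the smallest enclosing circle has A_2A_3 as diameter.
Centre = midpoint of A_2A_3 = (1.5, -3), r² = 545/4 = 136.25.
Centre = (1.5, -3).

(1.5, -3)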